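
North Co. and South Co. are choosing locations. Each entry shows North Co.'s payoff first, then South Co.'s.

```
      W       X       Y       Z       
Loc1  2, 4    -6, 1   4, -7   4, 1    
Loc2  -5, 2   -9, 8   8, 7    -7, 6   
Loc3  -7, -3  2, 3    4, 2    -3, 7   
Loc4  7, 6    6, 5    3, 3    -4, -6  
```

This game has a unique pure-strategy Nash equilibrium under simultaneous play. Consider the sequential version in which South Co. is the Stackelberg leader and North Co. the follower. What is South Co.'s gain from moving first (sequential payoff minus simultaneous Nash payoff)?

North Co. best-responds to each possible South Co. move:
- W → North Co. plays Loc4 (best of 2, -5, -7, 7); South Co. gets 6.
- X → North Co. plays Loc4 (best of -6, -9, 2, 6); South Co. gets 5.
- Y → North Co. plays Loc2 (best of 4, 8, 4, 3); South Co. gets 7.
- Z → North Co. plays Loc1 (best of 4, -7, -3, -4); South Co. gets 1.
Among 6, 5, 7, 1, the best is 7 at Y. Subgame-perfect outcome: (Loc2, Y) with payoffs (8, 7).
Under simultaneous play:
North Co.'s best replies: W→Loc4; X→Loc4; Y→Loc2; Z→Loc1.
South Co.'s best replies: Loc1→W; Loc2→X; Loc3→Z; Loc4→W.
The unique mutual best reply is (Loc4, W), giving (7, 6).
South Co.'s commitment gain: 7 − 6 = 1.

1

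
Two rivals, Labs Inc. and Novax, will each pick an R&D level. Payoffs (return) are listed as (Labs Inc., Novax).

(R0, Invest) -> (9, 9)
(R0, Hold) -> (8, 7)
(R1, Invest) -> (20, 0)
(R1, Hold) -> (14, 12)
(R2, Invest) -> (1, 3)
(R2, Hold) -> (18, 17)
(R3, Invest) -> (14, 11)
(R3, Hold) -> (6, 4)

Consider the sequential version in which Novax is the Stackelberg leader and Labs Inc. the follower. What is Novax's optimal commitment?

Hold

Solve by backward induction (Novax leads).
- Invest → Labs Inc. plays R1 (best of 9, 20, 1, 14); Novax gets 0.
- Hold → Labs Inc. plays R2 (best of 8, 14, 18, 6); Novax gets 17.
Novax's induced payoffs are 0, 17, so Novax commits to Hold. Subgame-perfect outcome: (R2, Hold) with payoffs (18, 17).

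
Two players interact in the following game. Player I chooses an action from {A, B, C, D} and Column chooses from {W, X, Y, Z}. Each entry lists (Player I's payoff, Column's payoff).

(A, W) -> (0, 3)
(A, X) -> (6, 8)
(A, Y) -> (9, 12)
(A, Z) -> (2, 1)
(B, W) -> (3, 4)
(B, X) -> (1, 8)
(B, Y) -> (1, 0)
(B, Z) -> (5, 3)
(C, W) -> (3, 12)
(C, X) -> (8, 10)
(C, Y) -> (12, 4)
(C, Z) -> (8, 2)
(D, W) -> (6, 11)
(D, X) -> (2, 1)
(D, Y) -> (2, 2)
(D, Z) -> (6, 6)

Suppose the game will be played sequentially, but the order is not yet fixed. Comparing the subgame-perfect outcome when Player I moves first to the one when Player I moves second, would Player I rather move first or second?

If Player I leads: Column's best replies are A→Y, B→X, C→W, D→W; Player I's induced payoffs 9, 1, 3, 6; outcome (A, Y), payoffs (9, 12).
If Column leads: Player I's best replies are W→D, X→C, Y→C, Z→C; Column's induced payoffs 11, 10, 4, 2; outcome (D, W), payoffs (6, 11).
Player I gets 9 moving first and 6 moving second, so Player I prefers to move first.

first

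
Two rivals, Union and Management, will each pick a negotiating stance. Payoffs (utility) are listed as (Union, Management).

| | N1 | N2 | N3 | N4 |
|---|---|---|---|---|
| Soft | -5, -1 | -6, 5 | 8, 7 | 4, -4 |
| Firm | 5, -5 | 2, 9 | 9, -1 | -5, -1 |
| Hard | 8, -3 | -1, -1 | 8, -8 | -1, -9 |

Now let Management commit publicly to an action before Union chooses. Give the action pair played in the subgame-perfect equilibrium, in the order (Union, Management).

Backward induction with Management moving first.
- N1: Union compares -5, 5, 8 and picks Hard; Management would get -3.
- N2: Union compares -6, 2, -1 and picks Firm; Management would get 9.
- N3: Union compares 8, 9, 8 and picks Firm; Management would get -1.
- N4: Union compares 4, -5, -1 and picks Soft; Management would get -4.
Management's induced payoffs are -3, 9, -1, -4, so Management commits to N2. Subgame-perfect outcome: (Firm, N2) with payoffs (2, 9).

(Firm, N2)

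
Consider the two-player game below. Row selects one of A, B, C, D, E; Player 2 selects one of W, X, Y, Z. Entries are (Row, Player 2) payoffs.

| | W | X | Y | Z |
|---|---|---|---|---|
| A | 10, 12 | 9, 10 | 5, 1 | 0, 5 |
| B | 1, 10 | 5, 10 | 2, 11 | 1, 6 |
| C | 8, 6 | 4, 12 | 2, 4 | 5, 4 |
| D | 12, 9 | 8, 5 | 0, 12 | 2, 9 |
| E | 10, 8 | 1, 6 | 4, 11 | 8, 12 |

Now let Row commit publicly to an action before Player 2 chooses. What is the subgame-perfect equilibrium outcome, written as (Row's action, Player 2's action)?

(A, W)

Work backward from Player 2's decision.
- A: Player 2 compares 12, 10, 1, 5 and picks W; Row would get 10.
- B: Player 2 compares 10, 10, 11, 6 and picks Y; Row would get 2.
- C: Player 2 compares 6, 12, 4, 4 and picks X; Row would get 4.
- D: Player 2 compares 9, 5, 12, 9 and picks Y; Row would get 0.
- E: Player 2 compares 8, 6, 11, 12 and picks Z; Row would get 8.
Maximizing over 10, 2, 4, 0, 8, Row chooses A. Subgame-perfect outcome: (A, W) with payoffs (10, 12).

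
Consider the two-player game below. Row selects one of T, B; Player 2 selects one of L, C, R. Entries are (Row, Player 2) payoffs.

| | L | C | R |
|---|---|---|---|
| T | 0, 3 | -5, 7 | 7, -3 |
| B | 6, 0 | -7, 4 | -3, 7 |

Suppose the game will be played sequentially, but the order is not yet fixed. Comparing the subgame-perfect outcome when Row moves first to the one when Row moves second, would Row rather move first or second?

first

If Row leads: Player 2's best replies are T→C, B→R; Row's induced payoffs -5, -3; outcome (B, R), payoffs (-3, 7).
If Player 2 leads: Row's best replies are L→B, C→T, R→T; Player 2's induced payoffs 0, 7, -3; outcome (T, C), payoffs (-5, 7).
Row gets -3 moving first and -5 moving second, so Row prefers to move first.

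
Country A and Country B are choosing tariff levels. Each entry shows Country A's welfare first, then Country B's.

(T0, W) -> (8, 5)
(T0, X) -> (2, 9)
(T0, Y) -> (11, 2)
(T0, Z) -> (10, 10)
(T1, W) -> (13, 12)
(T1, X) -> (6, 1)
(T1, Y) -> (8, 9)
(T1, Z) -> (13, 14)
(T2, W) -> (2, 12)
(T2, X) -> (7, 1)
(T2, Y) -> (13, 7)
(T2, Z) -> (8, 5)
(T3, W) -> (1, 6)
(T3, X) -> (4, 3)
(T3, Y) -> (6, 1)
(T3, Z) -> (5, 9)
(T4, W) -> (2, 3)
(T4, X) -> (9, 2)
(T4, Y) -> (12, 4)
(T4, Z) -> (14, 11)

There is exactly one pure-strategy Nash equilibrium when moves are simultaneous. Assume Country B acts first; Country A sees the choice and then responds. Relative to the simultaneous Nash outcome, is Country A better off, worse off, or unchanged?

Country A best-responds to each possible Country B move:
- W → Country A plays T1 (best of 8, 13, 2, 1, 2); Country B gets 12.
- X → Country A plays T4 (best of 2, 6, 7, 4, 9); Country B gets 2.
- Y → Country A plays T2 (best of 11, 8, 13, 6, 12); Country B gets 7.
- Z → Country A plays T4 (best of 10, 13, 8, 5, 14); Country B gets 11.
Country B's induced payoffs are 12, 2, 7, 11, so Country B commits to W. Subgame-perfect outcome: (T1, W) with payoffs (13, 12).
Under simultaneous play:
Country A's best replies: W→T1; X→T4; Y→T2; Z→T4.
Country B's best replies: T0→Z; T1→Z; T2→W; T3→Z; T4→Z.
The unique mutual best reply is (T4, Z), giving (14, 11).
Country A earns 13 sequentially versus 14 at the Nash outcome: worse off.

worse off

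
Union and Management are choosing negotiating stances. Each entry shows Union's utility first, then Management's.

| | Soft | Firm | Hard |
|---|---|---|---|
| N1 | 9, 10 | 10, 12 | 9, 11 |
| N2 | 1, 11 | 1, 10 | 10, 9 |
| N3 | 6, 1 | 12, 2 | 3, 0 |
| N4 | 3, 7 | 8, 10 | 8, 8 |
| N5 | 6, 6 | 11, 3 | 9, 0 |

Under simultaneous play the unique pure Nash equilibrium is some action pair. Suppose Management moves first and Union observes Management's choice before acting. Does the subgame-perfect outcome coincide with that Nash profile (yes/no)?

no

Union best-responds to each possible Management move:
- Soft: BR = N1, leader payoff 10.
- Firm: BR = N3, leader payoff 2.
- Hard: BR = N2, leader payoff 9.
Management's induced payoffs are 10, 2, 9, so Management commits to Soft. Subgame-perfect outcome: (N1, Soft) with payoffs (9, 10).
Under simultaneous play:
Union's best replies: Soft→N1; Firm→N3; Hard→N2.
Management's best replies: N1→Firm; N2→Soft; N3→Firm; N4→Firm; N5→Soft.
The unique mutual best reply is (N3, Firm), giving (12, 2).
Sequential outcome (N1, Soft) differs from the Nash profile (N3, Firm).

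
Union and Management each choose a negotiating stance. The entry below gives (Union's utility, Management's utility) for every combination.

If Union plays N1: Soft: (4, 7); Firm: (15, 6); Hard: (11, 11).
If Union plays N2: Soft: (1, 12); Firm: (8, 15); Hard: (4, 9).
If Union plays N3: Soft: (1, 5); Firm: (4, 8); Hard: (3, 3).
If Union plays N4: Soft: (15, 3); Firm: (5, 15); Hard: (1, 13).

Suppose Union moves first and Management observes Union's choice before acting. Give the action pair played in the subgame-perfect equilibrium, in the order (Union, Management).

(N1, Hard)

Management best-responds to each possible Union move:
- N1: Management compares 7, 6, 11 and picks Hard; Union would get 11.
- N2: Management compares 12, 15, 9 and picks Firm; Union would get 8.
- N3: Management compares 5, 8, 3 and picks Firm; Union would get 4.
- N4: Management compares 3, 15, 13 and picks Firm; Union would get 5.
Maximizing over 11, 8, 4, 5, Union chooses N1. Subgame-perfect outcome: (N1, Hard) with payoffs (11, 11).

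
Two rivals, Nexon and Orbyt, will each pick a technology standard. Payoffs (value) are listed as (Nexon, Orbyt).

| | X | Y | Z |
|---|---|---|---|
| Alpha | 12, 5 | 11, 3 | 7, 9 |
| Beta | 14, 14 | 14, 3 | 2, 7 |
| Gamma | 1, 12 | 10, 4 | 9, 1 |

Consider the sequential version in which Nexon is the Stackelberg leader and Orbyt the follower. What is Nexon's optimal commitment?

Solve by backward induction (Nexon leads).
- Alpha → Orbyt plays Z (best of 5, 3, 9); Nexon gets 7.
- Beta → Orbyt plays X (best of 14, 3, 7); Nexon gets 14.
- Gamma → Orbyt plays X (best of 12, 4, 1); Nexon gets 1.
Among 7, 14, 1, the best is 14 at Beta. Subgame-perfect outcome: (Beta, X) with payoffs (14, 14).

Beta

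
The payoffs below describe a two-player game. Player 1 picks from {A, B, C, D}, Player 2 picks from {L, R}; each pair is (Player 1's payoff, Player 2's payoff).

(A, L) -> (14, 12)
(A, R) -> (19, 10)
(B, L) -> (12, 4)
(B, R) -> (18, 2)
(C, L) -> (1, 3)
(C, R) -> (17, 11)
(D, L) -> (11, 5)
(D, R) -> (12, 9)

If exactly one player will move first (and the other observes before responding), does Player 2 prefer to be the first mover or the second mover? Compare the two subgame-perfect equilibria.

first

If Player 1 leads: Player 2's best replies are A→L, B→L, C→R, D→R; Player 1's induced payoffs 14, 12, 17, 12; outcome (C, R), payoffs (17, 11).
If Player 2 leads: Player 1's best replies are L→A, R→A; Player 2's induced payoffs 12, 10; outcome (A, L), payoffs (14, 12).
Player 2 gets 12 moving first and 11 moving second, so Player 2 prefers to move first.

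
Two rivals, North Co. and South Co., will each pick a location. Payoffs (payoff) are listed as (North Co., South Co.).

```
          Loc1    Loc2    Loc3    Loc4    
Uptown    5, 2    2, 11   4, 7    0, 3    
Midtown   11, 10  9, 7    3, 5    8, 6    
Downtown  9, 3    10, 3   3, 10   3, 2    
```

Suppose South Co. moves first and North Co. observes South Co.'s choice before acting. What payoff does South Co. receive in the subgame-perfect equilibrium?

Backward induction with South Co. moving first.
- Loc1: BR = Midtown, leader payoff 10.
- Loc2: BR = Downtown, leader payoff 3.
- Loc3: BR = Uptown, leader payoff 7.
- Loc4: BR = Midtown, leader payoff 6.
Maximizing over 10, 3, 7, 6, South Co. chooses Loc1. Subgame-perfect outcome: (Midtown, Loc1) with payoffs (11, 10).

10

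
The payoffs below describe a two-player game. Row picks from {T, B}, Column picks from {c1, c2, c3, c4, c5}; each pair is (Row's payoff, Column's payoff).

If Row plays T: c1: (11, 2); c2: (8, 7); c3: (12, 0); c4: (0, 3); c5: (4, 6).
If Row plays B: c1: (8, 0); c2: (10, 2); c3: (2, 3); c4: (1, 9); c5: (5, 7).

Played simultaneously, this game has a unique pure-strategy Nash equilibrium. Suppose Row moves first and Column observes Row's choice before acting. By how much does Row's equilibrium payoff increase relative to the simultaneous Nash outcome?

Work backward from Column's decision.
- T: Column compares 2, 7, 0, 3, 6 and picks c2; Row would get 8.
- B: Column compares 0, 2, 3, 9, 7 and picks c4; Row would get 1.
Maximizing over 8, 1, Row chooses T. Subgame-perfect outcome: (T, c2) with payoffs (8, 7).
For the simultaneous game, intersect best replies.
Row's best replies: c1→T; c2→B; c3→T; c4→B; c5→B.
Column's best replies: T→c2; B→c4.
Only (B, c4) has each player best-responding; Nash payoffs (1, 9).
Row's commitment gain: 8 − 1 = 7.

7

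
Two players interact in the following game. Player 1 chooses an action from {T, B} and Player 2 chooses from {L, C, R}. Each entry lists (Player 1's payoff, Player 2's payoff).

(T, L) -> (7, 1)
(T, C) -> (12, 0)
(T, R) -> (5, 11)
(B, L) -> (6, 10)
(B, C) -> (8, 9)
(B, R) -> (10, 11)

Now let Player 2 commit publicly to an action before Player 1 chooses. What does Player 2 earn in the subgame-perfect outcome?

11

Player 1 best-responds to each possible Player 2 move:
- L → Player 1 plays T (best of 7, 6); Player 2 gets 1.
- C → Player 1 plays T (best of 12, 8); Player 2 gets 0.
- R → Player 1 plays B (best of 5, 10); Player 2 gets 11.
Player 2's induced payoffs are 1, 0, 11, so Player 2 commits to R. Subgame-perfect outcome: (B, R) with payoffs (10, 11).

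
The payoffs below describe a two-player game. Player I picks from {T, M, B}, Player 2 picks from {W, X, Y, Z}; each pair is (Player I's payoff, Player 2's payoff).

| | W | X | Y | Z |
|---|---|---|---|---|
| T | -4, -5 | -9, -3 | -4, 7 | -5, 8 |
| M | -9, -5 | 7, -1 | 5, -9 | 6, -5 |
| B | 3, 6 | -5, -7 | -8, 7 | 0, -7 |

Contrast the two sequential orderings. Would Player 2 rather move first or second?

first

If Player I leads: Player 2's best replies are T→Z, M→X, B→Y; Player I's induced payoffs -5, 7, -8; outcome (M, X), payoffs (7, -1).
If Player 2 leads: Player I's best replies are W→B, X→M, Y→M, Z→M; Player 2's induced payoffs 6, -1, -9, -5; outcome (B, W), payoffs (3, 6).
Player 2 gets 6 moving first and -1 moving second, so Player 2 prefers to move first.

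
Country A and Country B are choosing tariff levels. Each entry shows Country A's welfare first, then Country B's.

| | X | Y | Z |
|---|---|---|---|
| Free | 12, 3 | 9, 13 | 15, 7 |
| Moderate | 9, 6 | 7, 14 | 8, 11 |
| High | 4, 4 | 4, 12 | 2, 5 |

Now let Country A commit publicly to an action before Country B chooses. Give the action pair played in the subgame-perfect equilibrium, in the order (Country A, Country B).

Solve by backward induction (Country A leads).
- Free: BR = Y, leader payoff 9.
- Moderate: BR = Y, leader payoff 7.
- High: BR = Y, leader payoff 4.
Country A's induced payoffs are 9, 7, 4, so Country A commits to Free. Subgame-perfect outcome: (Free, Y) with payoffs (9, 13).

(Free, Y)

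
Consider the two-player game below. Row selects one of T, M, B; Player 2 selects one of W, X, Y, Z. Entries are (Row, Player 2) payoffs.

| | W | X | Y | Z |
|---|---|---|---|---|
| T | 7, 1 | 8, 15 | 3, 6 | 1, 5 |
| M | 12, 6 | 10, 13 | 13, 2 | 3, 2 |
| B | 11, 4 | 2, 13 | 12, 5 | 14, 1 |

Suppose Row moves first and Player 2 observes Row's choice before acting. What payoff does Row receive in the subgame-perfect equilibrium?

10

Player 2 best-responds to each possible Row move:
- T: BR = X, leader payoff 8.
- M: BR = X, leader payoff 10.
- B: BR = X, leader payoff 2.
Row's induced payoffs are 8, 10, 2, so Row commits to M. Subgame-perfect outcome: (M, X) with payoffs (10, 13).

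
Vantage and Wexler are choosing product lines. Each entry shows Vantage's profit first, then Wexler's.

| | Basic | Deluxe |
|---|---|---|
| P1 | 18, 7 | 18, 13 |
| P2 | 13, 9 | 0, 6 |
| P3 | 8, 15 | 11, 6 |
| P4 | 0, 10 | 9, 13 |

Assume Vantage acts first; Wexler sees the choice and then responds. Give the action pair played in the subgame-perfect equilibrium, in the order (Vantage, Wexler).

Solve by backward induction (Vantage leads).
- P1: Wexler compares 7, 13 and picks Deluxe; Vantage would get 18.
- P2: Wexler compares 9, 6 and picks Basic; Vantage would get 13.
- P3: Wexler compares 15, 6 and picks Basic; Vantage would get 8.
- P4: Wexler compares 10, 13 and picks Deluxe; Vantage would get 9.
Maximizing over 18, 13, 8, 9, Vantage chooses P1. Subgame-perfect outcome: (P1, Deluxe) with payoffs (18, 13).

(P1, Deluxe)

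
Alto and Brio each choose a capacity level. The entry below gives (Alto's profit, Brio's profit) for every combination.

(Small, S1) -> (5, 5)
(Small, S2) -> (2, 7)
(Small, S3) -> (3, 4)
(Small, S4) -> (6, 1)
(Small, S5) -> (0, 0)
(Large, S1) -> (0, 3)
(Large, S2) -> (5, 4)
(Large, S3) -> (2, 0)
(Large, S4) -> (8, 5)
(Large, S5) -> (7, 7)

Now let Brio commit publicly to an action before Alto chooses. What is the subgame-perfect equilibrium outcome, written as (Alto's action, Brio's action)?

(Large, S5)

Solve by backward induction (Brio leads).
- S1: Alto compares 5, 0 and picks Small; Brio would get 5.
- S2: Alto compares 2, 5 and picks Large; Brio would get 4.
- S3: Alto compares 3, 2 and picks Small; Brio would get 4.
- S4: Alto compares 6, 8 and picks Large; Brio would get 5.
- S5: Alto compares 0, 7 and picks Large; Brio would get 7.
Among 5, 4, 4, 5, 7, the best is 7 at S5. Subgame-perfect outcome: (Large, S5) with payoffs (7, 7).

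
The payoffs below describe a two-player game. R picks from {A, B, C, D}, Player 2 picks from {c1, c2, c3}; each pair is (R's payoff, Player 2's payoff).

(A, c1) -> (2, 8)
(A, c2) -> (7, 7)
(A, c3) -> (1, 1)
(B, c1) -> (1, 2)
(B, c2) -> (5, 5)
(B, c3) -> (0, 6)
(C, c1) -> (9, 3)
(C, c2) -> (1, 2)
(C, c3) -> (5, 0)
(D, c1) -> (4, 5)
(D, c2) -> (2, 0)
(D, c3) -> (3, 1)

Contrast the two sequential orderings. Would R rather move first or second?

first

If R leads: Player 2's best replies are A→c1, B→c3, C→c1, D→c1; R's induced payoffs 2, 0, 9, 4; outcome (C, c1), payoffs (9, 3).
If Player 2 leads: R's best replies are c1→C, c2→A, c3→C; Player 2's induced payoffs 3, 7, 0; outcome (A, c2), payoffs (7, 7).
R gets 9 moving first and 7 moving second, so R prefers to move first.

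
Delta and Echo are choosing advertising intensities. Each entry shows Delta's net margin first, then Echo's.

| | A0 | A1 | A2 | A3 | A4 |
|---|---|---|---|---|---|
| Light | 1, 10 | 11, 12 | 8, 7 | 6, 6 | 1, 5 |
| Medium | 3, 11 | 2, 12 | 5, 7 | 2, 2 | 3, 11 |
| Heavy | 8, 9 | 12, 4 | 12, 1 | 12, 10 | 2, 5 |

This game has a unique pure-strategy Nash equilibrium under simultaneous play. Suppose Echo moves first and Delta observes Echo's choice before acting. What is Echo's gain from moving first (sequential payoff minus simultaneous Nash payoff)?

Backward induction with Echo moving first.
- A0: Delta compares 1, 3, 8 and picks Heavy; Echo would get 9.
- A1: Delta compares 11, 2, 12 and picks Heavy; Echo would get 4.
- A2: Delta compares 8, 5, 12 and picks Heavy; Echo would get 1.
- A3: Delta compares 6, 2, 12 and picks Heavy; Echo would get 10.
- A4: Delta compares 1, 3, 2 and picks Medium; Echo would get 11.
Maximizing over 9, 4, 1, 10, 11, Echo chooses A4. Subgame-perfect outcome: (Medium, A4) with payoffs (3, 11).
Under simultaneous play:
Delta's best replies: A0→Heavy; A1→Heavy; A2→Heavy; A3→Heavy; A4→Medium.
Echo's best replies: Light→A1; Medium→A1; Heavy→A3.
Only (Heavy, A3) has each player best-responding; Nash payoffs (12, 10).
Echo's commitment gain: 11 − 10 = 1.

1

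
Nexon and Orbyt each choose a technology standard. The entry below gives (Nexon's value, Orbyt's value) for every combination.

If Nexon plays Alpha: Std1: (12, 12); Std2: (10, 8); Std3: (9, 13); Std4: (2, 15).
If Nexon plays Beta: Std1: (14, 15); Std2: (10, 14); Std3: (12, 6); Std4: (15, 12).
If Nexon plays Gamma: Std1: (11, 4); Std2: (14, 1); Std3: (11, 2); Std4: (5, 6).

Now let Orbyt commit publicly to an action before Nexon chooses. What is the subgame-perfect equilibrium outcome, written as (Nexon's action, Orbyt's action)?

(Beta, Std1)

Backward induction with Orbyt moving first.
- Std1 → Nexon plays Beta (best of 12, 14, 11); Orbyt gets 15.
- Std2 → Nexon plays Gamma (best of 10, 10, 14); Orbyt gets 1.
- Std3 → Nexon plays Beta (best of 9, 12, 11); Orbyt gets 6.
- Std4 → Nexon plays Beta (best of 2, 15, 5); Orbyt gets 12.
Maximizing over 15, 1, 6, 12, Orbyt chooses Std1. Subgame-perfect outcome: (Beta, Std1) with payoffs (14, 15).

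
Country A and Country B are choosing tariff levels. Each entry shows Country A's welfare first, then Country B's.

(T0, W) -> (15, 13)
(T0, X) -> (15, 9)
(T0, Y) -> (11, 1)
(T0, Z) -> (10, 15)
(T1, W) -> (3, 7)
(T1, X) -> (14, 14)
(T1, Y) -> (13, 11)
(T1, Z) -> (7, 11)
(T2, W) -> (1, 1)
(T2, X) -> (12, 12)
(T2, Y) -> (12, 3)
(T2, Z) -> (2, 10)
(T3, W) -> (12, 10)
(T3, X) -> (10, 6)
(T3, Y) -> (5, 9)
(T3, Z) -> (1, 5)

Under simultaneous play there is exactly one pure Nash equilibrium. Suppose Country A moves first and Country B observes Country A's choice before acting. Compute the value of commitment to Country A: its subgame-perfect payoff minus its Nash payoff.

4

Solve by backward induction (Country A leads).
- T0 → Country B plays Z (best of 13, 9, 1, 15); Country A gets 10.
- T1 → Country B plays X (best of 7, 14, 11, 11); Country A gets 14.
- T2 → Country B plays X (best of 1, 12, 3, 10); Country A gets 12.
- T3 → Country B plays W (best of 10, 6, 9, 5); Country A gets 12.
Country A's induced payoffs are 10, 14, 12, 12, so Country A commits to T1. Subgame-perfect outcome: (T1, X) with payoffs (14, 14).
Now find the simultaneous Nash equilibrium.
Country A's best replies: W→T0; X→T0; Y→T1; Z→T0.
Country B's best replies: T0→Z; T1→X; T2→X; T3→W.
Only (T0, Z) has each player best-responding; Nash payoffs (10, 15).
Country A's commitment gain: 14 − 10 = 4.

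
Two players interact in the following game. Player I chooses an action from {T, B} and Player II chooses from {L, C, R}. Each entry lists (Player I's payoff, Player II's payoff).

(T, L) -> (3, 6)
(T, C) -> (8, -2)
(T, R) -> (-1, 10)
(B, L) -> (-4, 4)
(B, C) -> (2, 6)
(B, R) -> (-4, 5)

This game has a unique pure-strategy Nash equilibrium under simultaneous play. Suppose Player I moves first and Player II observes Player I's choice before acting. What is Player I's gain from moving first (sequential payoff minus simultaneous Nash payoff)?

Player II best-responds to each possible Player I move:
- T: BR = R, leader payoff -1.
- B: BR = C, leader payoff 2.
Maximizing over -1, 2, Player I chooses B. Subgame-perfect outcome: (B, C) with payoffs (2, 6).
For the simultaneous game, intersect best replies.
Player I's best replies: L→T; C→T; R→T.
Player II's best replies: T→R; B→C.
Only (T, R) has each player best-responding; Nash payoffs (-1, 10).
Player I's commitment gain: 2 − -1 = 3.

3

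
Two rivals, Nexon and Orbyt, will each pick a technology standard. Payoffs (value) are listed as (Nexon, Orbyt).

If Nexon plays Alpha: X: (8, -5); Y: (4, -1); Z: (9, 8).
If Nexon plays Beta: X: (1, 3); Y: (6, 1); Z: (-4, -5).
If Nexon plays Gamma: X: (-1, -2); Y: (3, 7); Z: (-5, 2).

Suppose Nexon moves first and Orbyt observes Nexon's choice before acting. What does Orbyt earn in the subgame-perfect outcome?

8

Orbyt best-responds to each possible Nexon move:
- Alpha → Orbyt plays Z (best of -5, -1, 8); Nexon gets 9.
- Beta → Orbyt plays X (best of 3, 1, -5); Nexon gets 1.
- Gamma → Orbyt plays Y (best of -2, 7, 2); Nexon gets 3.
Maximizing over 9, 1, 3, Nexon chooses Alpha. Subgame-perfect outcome: (Alpha, Z) with payoffs (9, 8).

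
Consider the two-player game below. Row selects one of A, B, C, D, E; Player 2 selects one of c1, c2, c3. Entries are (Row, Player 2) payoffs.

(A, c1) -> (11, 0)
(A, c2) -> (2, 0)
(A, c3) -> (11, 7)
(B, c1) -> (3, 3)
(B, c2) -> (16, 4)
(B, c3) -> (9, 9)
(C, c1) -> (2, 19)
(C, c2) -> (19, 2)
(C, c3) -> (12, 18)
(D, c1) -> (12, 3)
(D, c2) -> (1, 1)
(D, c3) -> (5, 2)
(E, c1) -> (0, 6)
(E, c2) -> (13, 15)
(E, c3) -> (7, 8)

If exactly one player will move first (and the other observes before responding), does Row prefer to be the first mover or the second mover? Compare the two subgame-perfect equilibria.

first

If Row leads: Player 2's best replies are A→c3, B→c3, C→c1, D→c1, E→c2; Row's induced payoffs 11, 9, 2, 12, 13; outcome (E, c2), payoffs (13, 15).
If Player 2 leads: Row's best replies are c1→D, c2→C, c3→C; Player 2's induced payoffs 3, 2, 18; outcome (C, c3), payoffs (12, 18).
Row gets 13 moving first and 12 moving second, so Row prefers to move first.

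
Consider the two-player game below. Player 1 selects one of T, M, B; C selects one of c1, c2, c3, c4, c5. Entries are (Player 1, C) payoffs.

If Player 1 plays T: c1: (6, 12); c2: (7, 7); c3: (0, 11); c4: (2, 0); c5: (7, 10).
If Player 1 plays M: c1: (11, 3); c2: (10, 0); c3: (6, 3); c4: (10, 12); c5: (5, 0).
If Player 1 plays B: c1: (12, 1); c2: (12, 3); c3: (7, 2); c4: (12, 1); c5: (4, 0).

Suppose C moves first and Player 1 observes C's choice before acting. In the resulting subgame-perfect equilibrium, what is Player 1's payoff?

Work backward from Player 1's decision.
- c1 → Player 1 plays B (best of 6, 11, 12); C gets 1.
- c2 → Player 1 plays B (best of 7, 10, 12); C gets 3.
- c3 → Player 1 plays B (best of 0, 6, 7); C gets 2.
- c4 → Player 1 plays B (best of 2, 10, 12); C gets 1.
- c5 → Player 1 plays T (best of 7, 5, 4); C gets 10.
Among 1, 3, 2, 1, 10, the best is 10 at c5. Subgame-perfect outcome: (T, c5) with payoffs (7, 10).

7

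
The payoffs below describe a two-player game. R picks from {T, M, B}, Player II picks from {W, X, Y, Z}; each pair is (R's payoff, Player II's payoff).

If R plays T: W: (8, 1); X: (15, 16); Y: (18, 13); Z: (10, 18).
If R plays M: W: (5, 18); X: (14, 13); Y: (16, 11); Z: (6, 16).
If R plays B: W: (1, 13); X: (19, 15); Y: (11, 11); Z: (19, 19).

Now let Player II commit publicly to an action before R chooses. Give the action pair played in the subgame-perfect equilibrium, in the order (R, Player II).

Work backward from R's decision.
- W → R plays T (best of 8, 5, 1); Player II gets 1.
- X → R plays B (best of 15, 14, 19); Player II gets 15.
- Y → R plays T (best of 18, 16, 11); Player II gets 13.
- Z → R plays B (best of 10, 6, 19); Player II gets 19.
Among 1, 15, 13, 19, the best is 19 at Z. Subgame-perfect outcome: (B, Z) with payoffs (19, 19).

(B, Z)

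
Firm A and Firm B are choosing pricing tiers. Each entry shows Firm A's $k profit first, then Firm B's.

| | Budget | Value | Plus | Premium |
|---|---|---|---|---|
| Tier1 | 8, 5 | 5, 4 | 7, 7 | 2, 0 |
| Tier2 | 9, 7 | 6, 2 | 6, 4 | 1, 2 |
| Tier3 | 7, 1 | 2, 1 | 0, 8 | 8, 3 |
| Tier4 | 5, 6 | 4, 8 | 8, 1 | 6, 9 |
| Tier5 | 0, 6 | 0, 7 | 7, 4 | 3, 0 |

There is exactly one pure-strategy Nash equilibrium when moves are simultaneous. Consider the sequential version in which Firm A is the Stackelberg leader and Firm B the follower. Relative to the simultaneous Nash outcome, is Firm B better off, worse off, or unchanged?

unchanged

Work backward from Firm B's decision.
- Tier1 → Firm B plays Plus (best of 5, 4, 7, 0); Firm A gets 7.
- Tier2 → Firm B plays Budget (best of 7, 2, 4, 2); Firm A gets 9.
- Tier3 → Firm B plays Plus (best of 1, 1, 8, 3); Firm A gets 0.
- Tier4 → Firm B plays Premium (best of 6, 8, 1, 9); Firm A gets 6.
- Tier5 → Firm B plays Value (best of 6, 7, 4, 0); Firm A gets 0.
Among 7, 9, 0, 6, 0, the best is 9 at Tier2. Subgame-perfect outcome: (Tier2, Budget) with payoffs (9, 7).
Under simultaneous play:
Firm A's best replies: Budget→Tier2; Value→Tier2; Plus→Tier4; Premium→Tier3.
Firm B's best replies: Tier1→Plus; Tier2→Budget; Tier3→Plus; Tier4→Premium; Tier5→Value.
The unique mutual best reply is (Tier2, Budget), giving (9, 7).
Firm B earns 7 sequentially versus 7 at the Nash outcome: unchanged.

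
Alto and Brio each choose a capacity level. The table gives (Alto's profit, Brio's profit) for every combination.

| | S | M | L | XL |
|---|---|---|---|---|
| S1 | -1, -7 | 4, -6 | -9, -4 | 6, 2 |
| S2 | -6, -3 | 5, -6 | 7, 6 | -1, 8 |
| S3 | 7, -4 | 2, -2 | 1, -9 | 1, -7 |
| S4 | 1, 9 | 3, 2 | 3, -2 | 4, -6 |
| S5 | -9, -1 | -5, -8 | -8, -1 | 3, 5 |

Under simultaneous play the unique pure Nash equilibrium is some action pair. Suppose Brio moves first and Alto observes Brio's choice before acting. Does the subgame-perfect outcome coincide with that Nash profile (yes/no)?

no

Work backward from Alto's decision.
- S: BR = S3, leader payoff -4.
- M: BR = S2, leader payoff -6.
- L: BR = S2, leader payoff 6.
- XL: BR = S1, leader payoff 2.
Among -4, -6, 6, 2, the best is 6 at L. Subgame-perfect outcome: (S2, L) with payoffs (7, 6).
Now find the simultaneous Nash equilibrium.
Alto's best replies: S→S3; M→S2; L→S2; XL→S1.
Brio's best replies: S1→XL; S2→XL; S3→M; S4→S; S5→XL.
The unique mutual best reply is (S1, XL), giving (6, 2).
Sequential outcome (S2, L) differs from the Nash profile (S1, XL).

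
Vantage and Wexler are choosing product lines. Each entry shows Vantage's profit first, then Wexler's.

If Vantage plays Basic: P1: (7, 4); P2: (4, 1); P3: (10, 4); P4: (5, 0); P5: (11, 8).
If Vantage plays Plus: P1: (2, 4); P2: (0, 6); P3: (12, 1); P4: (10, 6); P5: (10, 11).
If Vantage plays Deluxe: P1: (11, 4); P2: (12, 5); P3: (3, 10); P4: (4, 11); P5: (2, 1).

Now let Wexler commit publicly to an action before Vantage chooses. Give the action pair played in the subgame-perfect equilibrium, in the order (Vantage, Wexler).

Backward induction with Wexler moving first.
- P1 → Vantage plays Deluxe (best of 7, 2, 11); Wexler gets 4.
- P2 → Vantage plays Deluxe (best of 4, 0, 12); Wexler gets 5.
- P3 → Vantage plays Plus (best of 10, 12, 3); Wexler gets 1.
- P4 → Vantage plays Plus (best of 5, 10, 4); Wexler gets 6.
- P5 → Vantage plays Basic (best of 11, 10, 2); Wexler gets 8.
Among 4, 5, 1, 6, 8, the best is 8 at P5. Subgame-perfect outcome: (Basic, P5) with payoffs (11, 8).

(Basic, P5)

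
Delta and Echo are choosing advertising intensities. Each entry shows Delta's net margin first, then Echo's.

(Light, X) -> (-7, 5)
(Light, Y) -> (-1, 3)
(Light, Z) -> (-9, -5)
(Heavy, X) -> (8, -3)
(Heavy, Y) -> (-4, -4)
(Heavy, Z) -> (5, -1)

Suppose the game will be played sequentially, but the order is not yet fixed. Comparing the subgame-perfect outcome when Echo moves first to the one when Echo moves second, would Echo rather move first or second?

first

If Delta leads: Echo's best replies are Light→X, Heavy→Z; Delta's induced payoffs -7, 5; outcome (Heavy, Z), payoffs (5, -1).
If Echo leads: Delta's best replies are X→Heavy, Y→Light, Z→Heavy; Echo's induced payoffs -3, 3, -1; outcome (Light, Y), payoffs (-1, 3).
Echo gets 3 moving first and -1 moving second, so Echo prefers to move first.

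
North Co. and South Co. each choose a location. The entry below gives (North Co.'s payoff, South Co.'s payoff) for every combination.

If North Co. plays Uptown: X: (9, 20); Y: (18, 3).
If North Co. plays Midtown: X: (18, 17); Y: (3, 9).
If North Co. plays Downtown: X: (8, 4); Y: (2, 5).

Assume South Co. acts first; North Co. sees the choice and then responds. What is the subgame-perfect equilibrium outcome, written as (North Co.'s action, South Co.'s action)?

Backward induction with South Co. moving first.
- X: North Co. compares 9, 18, 8 and picks Midtown; South Co. would get 17.
- Y: North Co. compares 18, 3, 2 and picks Uptown; South Co. would get 3.
Maximizing over 17, 3, South Co. chooses X. Subgame-perfect outcome: (Midtown, X) with payoffs (18, 17).

(Midtown, X)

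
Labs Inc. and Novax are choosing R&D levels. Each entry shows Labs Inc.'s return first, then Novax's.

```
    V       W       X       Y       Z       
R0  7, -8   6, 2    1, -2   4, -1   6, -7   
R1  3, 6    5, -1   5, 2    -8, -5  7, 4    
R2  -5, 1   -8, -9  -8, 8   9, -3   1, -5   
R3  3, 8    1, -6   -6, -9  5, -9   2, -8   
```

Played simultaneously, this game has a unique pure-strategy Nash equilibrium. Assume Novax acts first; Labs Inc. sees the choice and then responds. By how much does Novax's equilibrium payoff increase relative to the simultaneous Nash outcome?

Work backward from Labs Inc.'s decision.
- V: Labs Inc. compares 7, 3, -5, 3 and picks R0; Novax would get -8.
- W: Labs Inc. compares 6, 5, -8, 1 and picks R0; Novax would get 2.
- X: Labs Inc. compares 1, 5, -8, -6 and picks R1; Novax would get 2.
- Y: Labs Inc. compares 4, -8, 9, 5 and picks R2; Novax would get -3.
- Z: Labs Inc. compares 6, 7, 1, 2 and picks R1; Novax would get 4.
Among -8, 2, 2, -3, 4, the best is 4 at Z. Subgame-perfect outcome: (R1, Z) with payoffs (7, 4).
For the simultaneous game, intersect best replies.
Labs Inc.'s best replies: V→R0; W→R0; X→R1; Y→R2; Z→R1.
Novax's best replies: R0→W; R1→V; R2→X; R3→V.
The unique mutual best reply is (R0, W), giving (6, 2).
Novax's commitment gain: 4 − 2 = 2.

2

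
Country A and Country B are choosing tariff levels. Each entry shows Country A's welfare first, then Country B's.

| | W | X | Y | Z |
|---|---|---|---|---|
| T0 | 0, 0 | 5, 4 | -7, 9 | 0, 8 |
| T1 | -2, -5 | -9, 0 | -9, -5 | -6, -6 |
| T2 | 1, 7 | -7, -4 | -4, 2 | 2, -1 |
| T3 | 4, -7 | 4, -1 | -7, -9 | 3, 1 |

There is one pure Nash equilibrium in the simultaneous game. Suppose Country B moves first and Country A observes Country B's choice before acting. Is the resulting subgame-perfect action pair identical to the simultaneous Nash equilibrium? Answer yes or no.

Solve by backward induction (Country B leads).
- W → Country A plays T3 (best of 0, -2, 1, 4); Country B gets -7.
- X → Country A plays T0 (best of 5, -9, -7, 4); Country B gets 4.
- Y → Country A plays T2 (best of -7, -9, -4, -7); Country B gets 2.
- Z → Country A plays T3 (best of 0, -6, 2, 3); Country B gets 1.
Country B's induced payoffs are -7, 4, 2, 1, so Country B commits to X. Subgame-perfect outcome: (T0, X) with payoffs (5, 4).
For the simultaneous game, intersect best replies.
Country A's best replies: W→T3; X→T0; Y→T2; Z→T3.
Country B's best replies: T0→Y; T1→X; T2→W; T3→Z.
The unique mutual best reply is (T3, Z), giving (3, 1).
Sequential outcome (T0, X) differs from the Nash profile (T3, Z).

no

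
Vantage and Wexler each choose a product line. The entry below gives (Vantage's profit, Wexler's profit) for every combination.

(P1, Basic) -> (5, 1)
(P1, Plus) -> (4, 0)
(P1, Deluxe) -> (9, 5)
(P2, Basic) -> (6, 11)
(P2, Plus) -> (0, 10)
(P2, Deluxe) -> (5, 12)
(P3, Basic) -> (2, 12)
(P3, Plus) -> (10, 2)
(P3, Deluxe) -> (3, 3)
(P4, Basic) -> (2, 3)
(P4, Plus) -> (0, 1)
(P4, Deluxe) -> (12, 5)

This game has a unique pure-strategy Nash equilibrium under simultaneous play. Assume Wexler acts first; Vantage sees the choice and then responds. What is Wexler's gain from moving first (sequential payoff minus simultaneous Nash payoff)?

Backward induction with Wexler moving first.
- Basic: Vantage compares 5, 6, 2, 2 and picks P2; Wexler would get 11.
- Plus: Vantage compares 4, 0, 10, 0 and picks P3; Wexler would get 2.
- Deluxe: Vantage compares 9, 5, 3, 12 and picks P4; Wexler would get 5.
Among 11, 2, 5, the best is 11 at Basic. Subgame-perfect outcome: (P2, Basic) with payoffs (6, 11).
For the simultaneous game, intersect best replies.
Vantage's best replies: Basic→P2; Plus→P3; Deluxe→P4.
Wexler's best replies: P1→Deluxe; P2→Deluxe; P3→Basic; P4→Deluxe.
Only (P4, Deluxe) has each player best-responding; Nash payoffs (12, 5).
Wexler's commitment gain: 11 − 5 = 6.

6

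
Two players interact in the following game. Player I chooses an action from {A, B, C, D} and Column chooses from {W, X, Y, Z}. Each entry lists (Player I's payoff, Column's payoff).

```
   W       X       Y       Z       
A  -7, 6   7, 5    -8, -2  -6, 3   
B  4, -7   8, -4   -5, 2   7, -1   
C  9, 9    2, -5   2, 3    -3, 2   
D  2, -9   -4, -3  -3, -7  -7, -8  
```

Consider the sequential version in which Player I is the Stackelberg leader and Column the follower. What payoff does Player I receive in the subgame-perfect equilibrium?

9

Column best-responds to each possible Player I move:
- A: Column compares 6, 5, -2, 3 and picks W; Player I would get -7.
- B: Column compares -7, -4, 2, -1 and picks Y; Player I would get -5.
- C: Column compares 9, -5, 3, 2 and picks W; Player I would get 9.
- D: Column compares -9, -3, -7, -8 and picks X; Player I would get -4.
Maximizing over -7, -5, 9, -4, Player I chooses C. Subgame-perfect outcome: (C, W) with payoffs (9, 9).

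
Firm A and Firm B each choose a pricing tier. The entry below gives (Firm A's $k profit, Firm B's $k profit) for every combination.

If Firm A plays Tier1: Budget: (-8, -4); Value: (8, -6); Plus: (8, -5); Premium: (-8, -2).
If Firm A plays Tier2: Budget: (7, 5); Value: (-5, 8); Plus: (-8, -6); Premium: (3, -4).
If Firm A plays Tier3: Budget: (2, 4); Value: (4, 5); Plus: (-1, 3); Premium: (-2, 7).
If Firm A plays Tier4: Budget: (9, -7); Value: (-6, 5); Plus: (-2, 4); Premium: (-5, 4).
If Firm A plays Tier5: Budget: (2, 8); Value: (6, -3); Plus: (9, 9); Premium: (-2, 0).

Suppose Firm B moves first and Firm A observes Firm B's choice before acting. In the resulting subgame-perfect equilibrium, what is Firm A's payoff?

9

Solve by backward induction (Firm B leads).
- Budget: Firm A compares -8, 7, 2, 9, 2 and picks Tier4; Firm B would get -7.
- Value: Firm A compares 8, -5, 4, -6, 6 and picks Tier1; Firm B would get -6.
- Plus: Firm A compares 8, -8, -1, -2, 9 and picks Tier5; Firm B would get 9.
- Premium: Firm A compares -8, 3, -2, -5, -2 and picks Tier2; Firm B would get -4.
Firm B's induced payoffs are -7, -6, 9, -4, so Firm B commits to Plus. Subgame-perfect outcome: (Tier5, Plus) with payoffs (9, 9).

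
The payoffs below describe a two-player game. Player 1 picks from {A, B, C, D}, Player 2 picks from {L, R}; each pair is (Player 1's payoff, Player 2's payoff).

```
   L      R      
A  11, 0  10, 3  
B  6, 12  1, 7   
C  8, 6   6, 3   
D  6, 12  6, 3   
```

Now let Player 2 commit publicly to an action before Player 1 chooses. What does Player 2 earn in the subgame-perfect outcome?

3

Work backward from Player 1's decision.
- L: BR = A, leader payoff 0.
- R: BR = A, leader payoff 3.
Maximizing over 0, 3, Player 2 chooses R. Subgame-perfect outcome: (A, R) with payoffs (10, 3).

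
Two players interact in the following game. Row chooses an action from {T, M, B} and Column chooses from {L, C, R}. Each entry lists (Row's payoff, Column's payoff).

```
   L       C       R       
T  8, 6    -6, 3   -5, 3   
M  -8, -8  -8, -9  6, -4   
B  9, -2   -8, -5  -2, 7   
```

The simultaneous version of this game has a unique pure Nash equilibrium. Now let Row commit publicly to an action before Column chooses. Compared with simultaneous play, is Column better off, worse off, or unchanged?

Work backward from Column's decision.
- T: Column compares 6, 3, 3 and picks L; Row would get 8.
- M: Column compares -8, -9, -4 and picks R; Row would get 6.
- B: Column compares -2, -5, 7 and picks R; Row would get -2.
Row's induced payoffs are 8, 6, -2, so Row commits to T. Subgame-perfect outcome: (T, L) with payoffs (8, 6).
Now find the simultaneous Nash equilibrium.
Row's best replies: L→B; C→T; R→M.
Column's best replies: T→L; M→R; B→R.
Only (M, R) has each player best-responding; Nash payoffs (6, -4).
Column earns 6 sequentially versus -4 at the Nash outcome: better off.

better off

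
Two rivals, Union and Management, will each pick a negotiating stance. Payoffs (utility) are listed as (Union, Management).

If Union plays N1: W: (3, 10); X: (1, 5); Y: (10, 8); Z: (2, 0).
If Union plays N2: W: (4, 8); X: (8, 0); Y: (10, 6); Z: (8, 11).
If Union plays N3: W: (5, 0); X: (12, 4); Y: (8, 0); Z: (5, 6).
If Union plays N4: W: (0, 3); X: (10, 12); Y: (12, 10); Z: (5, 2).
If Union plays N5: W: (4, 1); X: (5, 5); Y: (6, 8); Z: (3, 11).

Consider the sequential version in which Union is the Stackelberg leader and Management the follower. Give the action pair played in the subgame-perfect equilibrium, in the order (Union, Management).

(N4, X)

Work backward from Management's decision.
- N1: BR = W, leader payoff 3.
- N2: BR = Z, leader payoff 8.
- N3: BR = Z, leader payoff 5.
- N4: BR = X, leader payoff 10.
- N5: BR = Z, leader payoff 3.
Among 3, 8, 5, 10, 3, the best is 10 at N4. Subgame-perfect outcome: (N4, X) with payoffs (10, 12).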